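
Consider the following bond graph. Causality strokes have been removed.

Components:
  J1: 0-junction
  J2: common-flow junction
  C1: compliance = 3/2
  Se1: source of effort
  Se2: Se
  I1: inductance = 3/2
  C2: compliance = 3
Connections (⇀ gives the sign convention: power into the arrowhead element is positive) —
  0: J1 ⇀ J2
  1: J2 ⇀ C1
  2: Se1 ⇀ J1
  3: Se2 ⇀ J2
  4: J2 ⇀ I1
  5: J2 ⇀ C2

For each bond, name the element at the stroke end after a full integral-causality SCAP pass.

b0 |J2
b1 |J2
b2 |J1
b3 |J2
b4 |I1
b5 |J2

#2 stroke at J1  (Se1 fixes effort; stroke away)
#3 stroke at J2  (Se2: effort source, stroke at far end)
#0 stroke at J2  (common-e at J1 fixed by 2)
#1 stroke at J2  (C1 outputs effort q/C1)
#4 stroke at I1  (I1 integral (f out))
#5 stroke at J2  (J2: bond 4 brought flow, rest push out)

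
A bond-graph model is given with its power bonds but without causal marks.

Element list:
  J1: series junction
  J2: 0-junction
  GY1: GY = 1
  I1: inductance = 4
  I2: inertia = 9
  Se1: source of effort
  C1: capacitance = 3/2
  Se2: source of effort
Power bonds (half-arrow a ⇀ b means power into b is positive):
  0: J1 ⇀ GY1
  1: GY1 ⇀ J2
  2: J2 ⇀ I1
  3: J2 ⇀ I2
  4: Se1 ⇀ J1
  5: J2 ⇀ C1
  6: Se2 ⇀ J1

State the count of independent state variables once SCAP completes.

3  (C1, I1, I2 all integral)

β4 stroke→J1  (Se1 (Se) sets effort on bond)
β6 stroke→J1  (source Se2 imposes e)
β0 stroke→GY1  (closing 1-jn rule on J1)
β1 stroke→GY1  (GY GY1: same side as bond 0)
β2 stroke→I1  (I1 integral (f out))
β3 stroke→I2  (I2: I, integral causality)
β5 stroke→J2  (J2 needs exactly one e-in)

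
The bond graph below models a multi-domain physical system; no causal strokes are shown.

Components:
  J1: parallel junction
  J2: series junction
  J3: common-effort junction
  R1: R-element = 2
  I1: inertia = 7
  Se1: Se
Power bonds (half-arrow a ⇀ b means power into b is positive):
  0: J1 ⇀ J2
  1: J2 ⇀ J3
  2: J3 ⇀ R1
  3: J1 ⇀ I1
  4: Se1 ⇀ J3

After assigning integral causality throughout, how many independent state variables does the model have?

bond 4 stroke at J3  (Se1: effort source, stroke at far end)
bond 1 stroke at J2  (0-jn J3 has e-setter on 4)
bond 2 stroke at R1  (0-jn J3 has e-setter on 4)
bond 0 stroke at J1  (only one flow-in slot at J2)
bond 3 stroke at I1  (J1: bond 0 brought effort, rest push out)

1  (I1 all integral)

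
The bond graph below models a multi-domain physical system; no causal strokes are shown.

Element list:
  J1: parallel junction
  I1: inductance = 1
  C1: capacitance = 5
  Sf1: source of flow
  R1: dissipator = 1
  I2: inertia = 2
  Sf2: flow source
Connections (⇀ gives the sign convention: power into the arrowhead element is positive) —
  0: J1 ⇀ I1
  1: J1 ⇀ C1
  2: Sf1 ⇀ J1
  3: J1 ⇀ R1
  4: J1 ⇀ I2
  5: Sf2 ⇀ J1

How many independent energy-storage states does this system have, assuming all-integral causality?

3  (C1, I1, I2 all integral)

β2 →Sf1  (source Sf1 imposes f)
β5 →Sf2  (Sf2 (Sf) sets flow on bond)
β0 →I1  (prefer integral on I1)
β1 →J1  (C1 outputs effort q/C1)
β3 →R1  (common-e at J1 fixed by 1)
β4 →I2  (common-e at J1 fixed by 1)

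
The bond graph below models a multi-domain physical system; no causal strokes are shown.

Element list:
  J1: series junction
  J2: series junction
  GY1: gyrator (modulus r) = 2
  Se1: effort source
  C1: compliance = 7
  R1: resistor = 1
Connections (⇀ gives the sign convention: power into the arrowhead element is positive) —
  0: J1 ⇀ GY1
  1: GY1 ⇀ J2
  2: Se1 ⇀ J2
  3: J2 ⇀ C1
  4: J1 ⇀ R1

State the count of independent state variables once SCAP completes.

1  (C1 all integral)

bond 2 stroke→J2  (source Se1 imposes e)
bond 3 stroke→J2  (C1: C, integral causality)
bond 1 stroke→GY1  (closing 1-jn rule on J2)
bond 0 stroke→GY1  (GY1: gyrator matches bond 1)
bond 4 stroke→J1  (1-jn J1 has f-setter on 0)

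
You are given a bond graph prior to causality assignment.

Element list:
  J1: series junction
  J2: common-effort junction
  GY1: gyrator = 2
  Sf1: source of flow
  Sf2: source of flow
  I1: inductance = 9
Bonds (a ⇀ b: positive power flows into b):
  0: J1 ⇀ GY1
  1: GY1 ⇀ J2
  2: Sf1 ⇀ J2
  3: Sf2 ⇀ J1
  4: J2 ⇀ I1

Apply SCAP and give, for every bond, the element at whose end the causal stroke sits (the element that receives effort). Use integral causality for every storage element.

b0 →J1
b1 →J2
b2 →Sf1
b3 →Sf2
b4 →I1

b2 stroke at Sf1  (source Sf1 imposes f)
b3 stroke at Sf2  (Sf2: flow source, stroke at near end)
b0 stroke at J1  (J1: bond 3 brought flow, rest push out)
b1 stroke at J2  (GY GY1: same side as bond 0)
b4 stroke at I1  (J2: bond 1 brought effort, rest push out)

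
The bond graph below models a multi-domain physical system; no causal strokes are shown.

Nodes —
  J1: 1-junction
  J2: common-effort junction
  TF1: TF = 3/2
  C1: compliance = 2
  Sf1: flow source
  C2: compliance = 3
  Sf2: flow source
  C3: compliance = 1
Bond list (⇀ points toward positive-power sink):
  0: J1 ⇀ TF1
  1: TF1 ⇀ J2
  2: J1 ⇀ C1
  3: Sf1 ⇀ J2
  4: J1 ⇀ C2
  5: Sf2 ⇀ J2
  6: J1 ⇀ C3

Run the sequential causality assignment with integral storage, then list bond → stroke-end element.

b3 stroke→Sf1  (Sf1 fixes flow; stroke at Sf1)
b5 stroke→Sf2  (source Sf2 imposes f)
b1 stroke→J2  (J2: last free bond brings effort in)
b0 stroke→TF1  (TF TF1: opposite of bond 1)
b2 stroke→J1  (J1: bond 0 brought flow, rest push out)
b4 stroke→J1  (J1: bond 0 brought flow, rest push out)
b6 stroke→J1  (common-f at J1 fixed by 0)

β0 |TF1
β1 |J2
β2 |J1
β3 |Sf1
β4 |J1
β5 |Sf2
β6 |J1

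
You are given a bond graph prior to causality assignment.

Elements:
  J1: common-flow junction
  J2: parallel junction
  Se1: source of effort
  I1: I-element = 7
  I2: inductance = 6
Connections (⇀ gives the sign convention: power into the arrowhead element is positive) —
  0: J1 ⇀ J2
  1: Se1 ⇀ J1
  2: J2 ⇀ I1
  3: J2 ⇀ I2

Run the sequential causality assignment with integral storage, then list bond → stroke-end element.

bond 1 |J1  (Se1 (Se) sets effort on bond)
bond 0 |J2  (closing 1-jn rule on J1)
bond 2 |I1  (J2: bond 0 brought effort, rest push out)
bond 3 |I2  (J2 effort already set via bond 0)

b0 |J2
b1 |J1
b2 |I1
b3 |I2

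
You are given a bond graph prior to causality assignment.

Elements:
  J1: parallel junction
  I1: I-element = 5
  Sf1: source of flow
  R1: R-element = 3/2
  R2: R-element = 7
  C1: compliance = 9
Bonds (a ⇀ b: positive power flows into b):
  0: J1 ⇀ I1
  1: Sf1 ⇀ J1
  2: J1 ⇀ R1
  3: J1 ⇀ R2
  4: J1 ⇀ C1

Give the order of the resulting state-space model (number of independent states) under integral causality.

β1 stroke→Sf1  (source Sf1 imposes f)
β0 stroke→I1  (I1: I, integral causality)
β4 stroke→J1  (C1: C, integral causality)
β2 stroke→R1  (J1 effort already set via bond 4)
β3 stroke→R2  (0-jn J1 has e-setter on 4)

2  (C1, I1 all integral)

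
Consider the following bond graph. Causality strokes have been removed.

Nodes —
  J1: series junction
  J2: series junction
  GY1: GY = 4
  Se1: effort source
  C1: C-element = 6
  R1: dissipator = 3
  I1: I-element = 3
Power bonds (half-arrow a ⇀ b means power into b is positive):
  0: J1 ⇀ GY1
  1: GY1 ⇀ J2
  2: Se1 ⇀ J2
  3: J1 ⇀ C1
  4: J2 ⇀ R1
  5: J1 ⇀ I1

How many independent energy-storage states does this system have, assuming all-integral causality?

2  (C1, I1 all integral)

#2 |J2  (Se1: effort source, stroke at far end)
#3 |J1  (C1 integral (e out))
#5 |I1  (I1 outputs flow p/I1)
#0 |J1  (1-jn J1 has f-setter on 5)
#1 |J2  (GY GY1: same side as bond 0)
#4 |R1  (closing 1-jn rule on J2)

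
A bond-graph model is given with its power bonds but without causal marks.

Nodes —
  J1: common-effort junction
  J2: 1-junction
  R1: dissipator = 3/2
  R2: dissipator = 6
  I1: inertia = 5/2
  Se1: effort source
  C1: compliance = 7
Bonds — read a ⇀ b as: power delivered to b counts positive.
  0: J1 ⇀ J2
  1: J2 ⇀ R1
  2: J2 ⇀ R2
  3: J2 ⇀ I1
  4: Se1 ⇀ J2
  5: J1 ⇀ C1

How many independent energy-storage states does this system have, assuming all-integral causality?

2  (C1, I1 all integral)

β4 |J2  (Se1: effort source, stroke at far end)
β3 |I1  (I1 outputs flow p/I1)
β0 |J2  (common-f at J2 fixed by 3)
β1 |J2  (1-jn J2 has f-setter on 3)
β2 |J2  (J2: bond 3 brought flow, rest push out)
β5 |J1  (J1 needs exactly one e-in)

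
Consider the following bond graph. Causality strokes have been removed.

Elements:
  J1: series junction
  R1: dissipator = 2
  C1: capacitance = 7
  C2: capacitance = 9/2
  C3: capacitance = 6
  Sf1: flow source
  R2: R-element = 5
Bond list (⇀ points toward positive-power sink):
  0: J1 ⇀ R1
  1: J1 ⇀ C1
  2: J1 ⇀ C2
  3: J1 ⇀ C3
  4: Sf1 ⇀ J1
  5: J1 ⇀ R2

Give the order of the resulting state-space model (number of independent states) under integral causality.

3  (C1, C2, C3 all integral)

bond 4 stroke at Sf1  (Sf1 (Sf) sets flow on bond)
bond 0 stroke at J1  (common-f at J1 fixed by 4)
bond 1 stroke at J1  (common-f at J1 fixed by 4)
bond 2 stroke at J1  (1-jn J1 has f-setter on 4)
bond 3 stroke at J1  (J1 flow already set via bond 4)
bond 5 stroke at J1  (common-f at J1 fixed by 4)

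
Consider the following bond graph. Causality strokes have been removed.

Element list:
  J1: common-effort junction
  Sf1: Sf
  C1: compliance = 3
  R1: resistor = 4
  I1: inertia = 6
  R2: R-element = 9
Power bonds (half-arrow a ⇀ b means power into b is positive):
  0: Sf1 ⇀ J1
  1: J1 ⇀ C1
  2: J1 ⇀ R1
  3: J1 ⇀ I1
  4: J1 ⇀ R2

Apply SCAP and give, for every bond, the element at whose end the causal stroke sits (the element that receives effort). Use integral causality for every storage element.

bond 0 →Sf1  (Sf1 (Sf) sets flow on bond)
bond 1 →J1  (prefer integral on C1)
bond 2 →R1  (0-jn J1 has e-setter on 1)
bond 3 →I1  (common-e at J1 fixed by 1)
bond 4 →R2  (J1: bond 1 brought effort, rest push out)

bond 0 |Sf1
bond 1 |J1
bond 2 |R1
bond 3 |I1
bond 4 |R2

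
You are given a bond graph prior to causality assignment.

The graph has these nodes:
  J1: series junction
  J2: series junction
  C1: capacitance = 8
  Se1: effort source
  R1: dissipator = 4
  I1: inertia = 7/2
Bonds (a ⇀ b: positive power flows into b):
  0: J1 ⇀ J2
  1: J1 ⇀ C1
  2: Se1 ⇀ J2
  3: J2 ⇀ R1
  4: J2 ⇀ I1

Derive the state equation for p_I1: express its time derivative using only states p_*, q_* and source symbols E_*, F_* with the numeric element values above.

dp_I1/dt = E_Se1 - 8*p_I1/7 - q_C1/8

bond 2 stroke at J2  (Se1: effort source, stroke at far end)
bond 1 stroke at J1  (prefer integral on C1)
bond 0 stroke at J2  (J1: last free bond brings flow in)
bond 4 stroke at I1  (I1 integral (f out))
bond 3 stroke at J2  (common-f at J2 fixed by 4)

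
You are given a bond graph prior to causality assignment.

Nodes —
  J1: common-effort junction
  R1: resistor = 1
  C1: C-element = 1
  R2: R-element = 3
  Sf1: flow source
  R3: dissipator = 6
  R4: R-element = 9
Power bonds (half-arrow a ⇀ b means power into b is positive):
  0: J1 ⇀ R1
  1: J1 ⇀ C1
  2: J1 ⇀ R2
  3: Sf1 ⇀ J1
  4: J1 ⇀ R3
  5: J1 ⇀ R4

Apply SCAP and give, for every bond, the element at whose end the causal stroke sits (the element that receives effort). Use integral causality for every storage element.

β0 stroke→R1
β1 stroke→J1
β2 stroke→R2
β3 stroke→Sf1
β4 stroke→R3
β5 stroke→R4

bond 3 stroke→Sf1  (Sf1: flow source, stroke at near end)
bond 1 stroke→J1  (C1 integral (e out))
bond 0 stroke→R1  (common-e at J1 fixed by 1)
bond 2 stroke→R2  (J1: bond 1 brought effort, rest push out)
bond 4 stroke→R3  (common-e at J1 fixed by 1)
bond 5 stroke→R4  (J1 effort already set via bond 1)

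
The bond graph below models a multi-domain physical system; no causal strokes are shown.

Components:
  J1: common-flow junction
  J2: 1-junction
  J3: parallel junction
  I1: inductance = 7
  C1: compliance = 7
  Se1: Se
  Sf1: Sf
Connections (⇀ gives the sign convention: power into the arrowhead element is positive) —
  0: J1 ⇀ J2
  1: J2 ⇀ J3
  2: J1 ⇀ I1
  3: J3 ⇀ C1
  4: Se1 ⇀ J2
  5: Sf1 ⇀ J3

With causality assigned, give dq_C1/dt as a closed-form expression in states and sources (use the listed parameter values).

β4 stroke at J2  (Se1: effort source, stroke at far end)
β5 stroke at Sf1  (Sf1: flow source, stroke at near end)
β2 stroke at I1  (I1 outputs flow p/I1)
β0 stroke at J1  (common-f at J1 fixed by 2)
β1 stroke at J2  (1-jn J2 has f-setter on 0)
β3 stroke at J3  (closing 0-jn rule on J3)

dq_C1/dt = F_Sf1 + p_I1/7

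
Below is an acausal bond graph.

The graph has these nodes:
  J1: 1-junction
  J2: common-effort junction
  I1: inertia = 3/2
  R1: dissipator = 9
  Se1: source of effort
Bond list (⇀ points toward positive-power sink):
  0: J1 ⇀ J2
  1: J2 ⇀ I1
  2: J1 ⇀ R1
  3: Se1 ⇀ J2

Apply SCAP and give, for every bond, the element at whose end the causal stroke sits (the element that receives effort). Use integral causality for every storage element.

bond 0 stroke→J1
bond 1 stroke→I1
bond 2 stroke→R1
bond 3 stroke→J2

bond 3 stroke at J2  (Se1 fixes effort; stroke away)
bond 0 stroke at J1  (common-e at J2 fixed by 3)
bond 1 stroke at I1  (J2: bond 3 brought effort, rest push out)
bond 2 stroke at R1  (J1: last free bond brings flow in)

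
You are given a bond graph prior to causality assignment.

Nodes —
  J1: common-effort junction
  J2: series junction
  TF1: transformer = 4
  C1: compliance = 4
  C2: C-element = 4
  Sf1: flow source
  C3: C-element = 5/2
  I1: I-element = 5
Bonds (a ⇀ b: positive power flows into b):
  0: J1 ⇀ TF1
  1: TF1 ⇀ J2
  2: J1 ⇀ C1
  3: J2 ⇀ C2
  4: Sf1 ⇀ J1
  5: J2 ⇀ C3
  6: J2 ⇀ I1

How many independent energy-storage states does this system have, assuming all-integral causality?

4  (C1, C2, C3, I1 all integral)

bond 4 stroke→Sf1  (source Sf1 imposes f)
bond 2 stroke→J1  (C1: C, integral causality)
bond 0 stroke→TF1  (J1 effort already set via bond 2)
bond 1 stroke→J2  (TF TF1: opposite of bond 0)
bond 3 stroke→J2  (prefer integral on C2)
bond 5 stroke→J2  (C3 integral (e out))
bond 6 stroke→I1  (closing 1-jn rule on J2)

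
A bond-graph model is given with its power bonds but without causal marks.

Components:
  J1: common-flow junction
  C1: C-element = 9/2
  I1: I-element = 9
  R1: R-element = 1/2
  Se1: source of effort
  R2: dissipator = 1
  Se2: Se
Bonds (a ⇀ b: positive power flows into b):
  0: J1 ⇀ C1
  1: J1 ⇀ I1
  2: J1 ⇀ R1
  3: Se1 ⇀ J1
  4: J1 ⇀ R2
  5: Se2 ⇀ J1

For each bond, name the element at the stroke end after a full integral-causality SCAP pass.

bond 0 |J1
bond 1 |I1
bond 2 |J1
bond 3 |J1
bond 4 |J1
bond 5 |J1

β3 stroke at J1  (Se1: effort source, stroke at far end)
β5 stroke at J1  (Se2 fixes effort; stroke away)
β0 stroke at J1  (C1: C, integral causality)
β1 stroke at I1  (I1: I, integral causality)
β2 stroke at J1  (J1: bond 1 brought flow, rest push out)
β4 stroke at J1  (J1 flow already set via bond 1)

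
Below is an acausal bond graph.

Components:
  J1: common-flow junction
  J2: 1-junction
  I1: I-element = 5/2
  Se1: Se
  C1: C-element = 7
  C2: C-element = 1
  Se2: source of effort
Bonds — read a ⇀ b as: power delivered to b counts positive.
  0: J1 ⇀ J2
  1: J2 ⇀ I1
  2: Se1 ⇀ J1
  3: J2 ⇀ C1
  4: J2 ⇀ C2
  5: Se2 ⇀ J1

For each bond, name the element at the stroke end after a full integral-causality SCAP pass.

#0 stroke at J2
#1 stroke at I1
#2 stroke at J1
#3 stroke at J2
#4 stroke at J2
#5 stroke at J1

b2 |J1  (Se1 fixes effort; stroke away)
b5 |J1  (Se2 (Se) sets effort on bond)
b0 |J2  (closing 1-jn rule on J1)
b1 |I1  (prefer integral on I1)
b3 |J2  (J2: bond 1 brought flow, rest push out)
b4 |J2  (common-f at J2 fixed by 1)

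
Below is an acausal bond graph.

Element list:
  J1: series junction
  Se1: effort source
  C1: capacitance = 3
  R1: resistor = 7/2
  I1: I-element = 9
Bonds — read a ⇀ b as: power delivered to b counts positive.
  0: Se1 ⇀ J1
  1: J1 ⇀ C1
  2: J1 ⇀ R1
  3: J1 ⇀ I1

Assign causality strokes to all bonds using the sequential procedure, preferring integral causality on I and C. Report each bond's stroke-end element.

bond 0 |J1  (source Se1 imposes e)
bond 1 |J1  (C1 integral (e out))
bond 3 |I1  (prefer integral on I1)
bond 2 |J1  (common-f at J1 fixed by 3)

b0 |J1
b1 |J1
b2 |J1
b3 |I1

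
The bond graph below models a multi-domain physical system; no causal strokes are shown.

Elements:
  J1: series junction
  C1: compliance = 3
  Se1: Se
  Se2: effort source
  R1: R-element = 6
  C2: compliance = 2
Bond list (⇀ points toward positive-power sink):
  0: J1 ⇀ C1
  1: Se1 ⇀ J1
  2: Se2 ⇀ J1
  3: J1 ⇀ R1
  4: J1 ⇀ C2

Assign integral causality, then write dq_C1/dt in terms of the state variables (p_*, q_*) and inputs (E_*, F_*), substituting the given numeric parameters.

dq_C1/dt = E_Se1/6 + E_Se2/6 - q_C1/18 - q_C2/12

bond 1 →J1  (Se1 (Se) sets effort on bond)
bond 2 →J1  (source Se2 imposes e)
bond 0 →J1  (C1 outputs effort q/C1)
bond 4 →J1  (C2 outputs effort q/C2)
bond 3 →R1  (J1: last free bond brings flow in)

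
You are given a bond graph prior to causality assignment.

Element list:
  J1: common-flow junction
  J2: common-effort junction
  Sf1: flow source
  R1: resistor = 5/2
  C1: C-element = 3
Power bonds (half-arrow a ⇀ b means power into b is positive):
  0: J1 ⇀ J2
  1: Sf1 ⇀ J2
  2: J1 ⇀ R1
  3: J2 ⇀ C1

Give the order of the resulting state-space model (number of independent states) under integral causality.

1  (C1 all integral)

β1 |Sf1  (Sf1 (Sf) sets flow on bond)
β3 |J2  (C1 outputs effort q/C1)
β0 |J1  (0-jn J2 has e-setter on 3)
β2 |R1  (J1: last free bond brings flow in)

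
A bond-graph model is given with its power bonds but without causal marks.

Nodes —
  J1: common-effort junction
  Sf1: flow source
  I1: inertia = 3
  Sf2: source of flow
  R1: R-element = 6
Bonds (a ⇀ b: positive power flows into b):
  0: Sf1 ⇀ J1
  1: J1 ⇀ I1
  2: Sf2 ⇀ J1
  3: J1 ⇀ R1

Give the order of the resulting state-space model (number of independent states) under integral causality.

1  (I1 all integral)

b0 stroke→Sf1  (Sf1: flow source, stroke at near end)
b2 stroke→Sf2  (Sf2: flow source, stroke at near end)
b1 stroke→I1  (I1: I, integral causality)
b3 stroke→J1  (closing 0-jn rule on J1)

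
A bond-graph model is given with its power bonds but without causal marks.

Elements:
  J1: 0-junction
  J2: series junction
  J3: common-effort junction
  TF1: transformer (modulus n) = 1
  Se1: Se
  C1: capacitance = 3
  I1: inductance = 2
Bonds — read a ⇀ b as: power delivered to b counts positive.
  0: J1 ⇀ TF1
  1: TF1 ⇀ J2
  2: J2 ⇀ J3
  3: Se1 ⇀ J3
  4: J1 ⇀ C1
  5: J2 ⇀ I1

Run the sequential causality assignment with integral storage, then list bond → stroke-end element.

β3 stroke→J3  (Se1: effort source, stroke at far end)
β2 stroke→J2  (J3: bond 3 brought effort, rest push out)
β4 stroke→J1  (prefer integral on C1)
β0 stroke→TF1  (0-jn J1 has e-setter on 4)
β1 stroke→J2  (TF TF1: opposite of bond 0)
β5 stroke→I1  (only one flow-in slot at J2)

bond 0 |TF1
bond 1 |J2
bond 2 |J2
bond 3 |J3
bond 4 |J1
bond 5 |I1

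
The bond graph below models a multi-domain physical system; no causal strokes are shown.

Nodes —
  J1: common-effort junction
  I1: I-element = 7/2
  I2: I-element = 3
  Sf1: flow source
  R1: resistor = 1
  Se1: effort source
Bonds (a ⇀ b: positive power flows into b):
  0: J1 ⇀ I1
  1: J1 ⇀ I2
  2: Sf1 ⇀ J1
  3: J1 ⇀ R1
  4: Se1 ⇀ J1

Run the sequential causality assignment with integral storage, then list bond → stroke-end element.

#2 |Sf1  (Sf1 (Sf) sets flow on bond)
#4 |J1  (Se1 (Se) sets effort on bond)
#0 |I1  (J1 effort already set via bond 4)
#1 |I2  (0-jn J1 has e-setter on 4)
#3 |R1  (J1: bond 4 brought effort, rest push out)

b0 |I1
b1 |I2
b2 |Sf1
b3 |R1
b4 |J1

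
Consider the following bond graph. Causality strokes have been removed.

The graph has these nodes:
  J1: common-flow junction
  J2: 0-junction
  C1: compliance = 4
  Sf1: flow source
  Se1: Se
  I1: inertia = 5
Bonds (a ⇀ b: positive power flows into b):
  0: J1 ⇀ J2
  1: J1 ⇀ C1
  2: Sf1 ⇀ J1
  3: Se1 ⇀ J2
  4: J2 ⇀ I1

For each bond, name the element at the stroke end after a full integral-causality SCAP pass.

#2 stroke→Sf1  (Sf1 fixes flow; stroke at Sf1)
#3 stroke→J2  (source Se1 imposes e)
#0 stroke→J1  (common-f at J1 fixed by 2)
#1 stroke→J1  (J1: bond 2 brought flow, rest push out)
#4 stroke→I1  (J2: bond 3 brought effort, rest push out)

#0 stroke at J1
#1 stroke at J1
#2 stroke at Sf1
#3 stroke at J2
#4 stroke at I1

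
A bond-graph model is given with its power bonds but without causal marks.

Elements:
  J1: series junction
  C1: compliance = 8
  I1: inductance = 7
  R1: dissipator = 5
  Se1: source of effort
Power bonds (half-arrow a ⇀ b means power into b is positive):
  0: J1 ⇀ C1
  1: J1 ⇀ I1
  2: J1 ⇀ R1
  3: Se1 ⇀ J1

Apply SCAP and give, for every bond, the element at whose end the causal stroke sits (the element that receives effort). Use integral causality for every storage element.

#0 →J1
#1 →I1
#2 →J1
#3 →J1

b3 |J1  (Se1: effort source, stroke at far end)
b0 |J1  (C1: C, integral causality)
b1 |I1  (I1: I, integral causality)
b2 |J1  (common-f at J1 fixed by 1)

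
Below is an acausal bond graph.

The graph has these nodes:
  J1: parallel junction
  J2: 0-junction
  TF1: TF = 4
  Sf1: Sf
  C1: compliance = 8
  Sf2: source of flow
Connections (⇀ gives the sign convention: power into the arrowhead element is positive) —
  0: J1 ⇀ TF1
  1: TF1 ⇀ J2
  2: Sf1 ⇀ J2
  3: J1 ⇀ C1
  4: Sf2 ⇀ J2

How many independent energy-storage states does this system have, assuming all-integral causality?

#2 |Sf1  (Sf1 (Sf) sets flow on bond)
#4 |Sf2  (Sf2 fixes flow; stroke at Sf2)
#1 |J2  (closing 0-jn rule on J2)
#0 |TF1  (through TF1, causality passes straight; one stroke at TF1)
#3 |J1  (closing 0-jn rule on J1)

1  (C1 all integral)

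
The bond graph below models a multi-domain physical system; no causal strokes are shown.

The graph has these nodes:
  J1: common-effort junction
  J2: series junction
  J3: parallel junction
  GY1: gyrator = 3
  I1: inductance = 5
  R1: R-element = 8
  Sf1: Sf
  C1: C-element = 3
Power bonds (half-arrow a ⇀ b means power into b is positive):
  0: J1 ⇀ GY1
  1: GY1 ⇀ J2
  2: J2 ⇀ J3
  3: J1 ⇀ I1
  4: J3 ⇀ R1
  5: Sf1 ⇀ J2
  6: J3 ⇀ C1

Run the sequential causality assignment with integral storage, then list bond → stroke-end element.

#0 →J1
#1 →J2
#2 →J2
#3 →I1
#4 →R1
#5 →Sf1
#6 →J3

β5 |Sf1  (Sf1 fixes flow; stroke at Sf1)
β1 |J2  (J2 flow already set via bond 5)
β2 |J2  (1-jn J2 has f-setter on 5)
β0 |J1  (GY GY1: same side as bond 1)
β3 |I1  (common-e at J1 fixed by 0)
β6 |J3  (C1 outputs effort q/C1)
β4 |R1  (J3: bond 6 brought effort, rest push out)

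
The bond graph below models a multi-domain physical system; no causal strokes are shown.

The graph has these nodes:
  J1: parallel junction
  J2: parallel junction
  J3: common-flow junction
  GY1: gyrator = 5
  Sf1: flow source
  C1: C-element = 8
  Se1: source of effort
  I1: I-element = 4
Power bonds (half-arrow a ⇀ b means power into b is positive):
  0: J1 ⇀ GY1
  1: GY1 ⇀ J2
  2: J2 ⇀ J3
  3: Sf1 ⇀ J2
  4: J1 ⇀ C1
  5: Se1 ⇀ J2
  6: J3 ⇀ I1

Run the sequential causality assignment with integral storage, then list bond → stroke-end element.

β0 →GY1
β1 →GY1
β2 →J3
β3 →Sf1
β4 →J1
β5 →J2
β6 →I1

#3 |Sf1  (source Sf1 imposes f)
#5 |J2  (Se1 fixes effort; stroke away)
#1 |GY1  (J2 effort already set via bond 5)
#2 |J3  (J2: bond 5 brought effort, rest push out)
#6 |I1  (J3 needs exactly one f-in)
#0 |GY1  (GY1 both-in/both-out from 1)
#4 |J1  (only one effort-in slot at J1)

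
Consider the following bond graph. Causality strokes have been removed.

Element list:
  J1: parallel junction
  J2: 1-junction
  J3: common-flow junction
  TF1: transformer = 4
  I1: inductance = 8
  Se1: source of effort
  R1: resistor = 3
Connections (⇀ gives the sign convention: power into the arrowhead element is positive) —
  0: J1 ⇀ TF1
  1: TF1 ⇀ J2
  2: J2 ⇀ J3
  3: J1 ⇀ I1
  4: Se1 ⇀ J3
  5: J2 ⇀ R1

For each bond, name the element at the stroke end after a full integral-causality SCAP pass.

β4 stroke at J3  (Se1: effort source, stroke at far end)
β2 stroke at J2  (J3 needs exactly one f-in)
β3 stroke at I1  (I1: I, integral causality)
β0 stroke at J1  (J1 needs exactly one e-in)
β1 stroke at TF1  (TF1: transformer flips bond 0)
β5 stroke at J2  (J2: bond 1 brought flow, rest push out)

β0 stroke at J1
β1 stroke at TF1
β2 stroke at J2
β3 stroke at I1
β4 stroke at J3
β5 stroke at J2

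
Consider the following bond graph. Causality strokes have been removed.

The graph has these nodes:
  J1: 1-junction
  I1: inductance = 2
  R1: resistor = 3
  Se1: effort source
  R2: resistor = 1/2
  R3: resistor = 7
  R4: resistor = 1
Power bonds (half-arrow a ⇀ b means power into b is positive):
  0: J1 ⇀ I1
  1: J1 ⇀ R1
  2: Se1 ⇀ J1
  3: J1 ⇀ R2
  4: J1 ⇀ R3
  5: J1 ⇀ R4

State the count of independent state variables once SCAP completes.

1  (I1 all integral)

b2 |J1  (Se1 (Se) sets effort on bond)
b0 |I1  (I1 integral (f out))
b1 |J1  (1-jn J1 has f-setter on 0)
b3 |J1  (J1: bond 0 brought flow, rest push out)
b4 |J1  (common-f at J1 fixed by 0)
b5 |J1  (J1: bond 0 brought flow, rest push out)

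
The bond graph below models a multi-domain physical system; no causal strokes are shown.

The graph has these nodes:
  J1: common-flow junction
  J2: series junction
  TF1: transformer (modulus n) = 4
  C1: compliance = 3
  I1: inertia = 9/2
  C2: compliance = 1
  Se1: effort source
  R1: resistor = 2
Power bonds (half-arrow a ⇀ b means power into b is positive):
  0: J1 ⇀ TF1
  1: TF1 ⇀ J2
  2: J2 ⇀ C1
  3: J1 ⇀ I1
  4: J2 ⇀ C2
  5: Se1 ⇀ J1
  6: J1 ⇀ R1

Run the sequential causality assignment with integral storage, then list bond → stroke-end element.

bond 5 →J1  (Se1 fixes effort; stroke away)
bond 2 →J2  (C1 outputs effort q/C1)
bond 3 →I1  (I1: I, integral causality)
bond 0 →J1  (J1: bond 3 brought flow, rest push out)
bond 6 →J1  (common-f at J1 fixed by 3)
bond 1 →TF1  (TF TF1: opposite of bond 0)
bond 4 →J2  (J2: bond 1 brought flow, rest push out)

bond 0 |J1
bond 1 |TF1
bond 2 |J2
bond 3 |I1
bond 4 |J2
bond 5 |J1
bond 6 |J1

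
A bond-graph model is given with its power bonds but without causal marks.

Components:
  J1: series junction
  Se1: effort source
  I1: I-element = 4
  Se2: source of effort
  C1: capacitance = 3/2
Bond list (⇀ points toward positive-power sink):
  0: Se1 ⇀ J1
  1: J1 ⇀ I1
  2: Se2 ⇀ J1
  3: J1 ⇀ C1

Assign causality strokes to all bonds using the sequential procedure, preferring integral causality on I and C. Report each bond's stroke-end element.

b0 |J1
b1 |I1
b2 |J1
b3 |J1

b0 |J1  (source Se1 imposes e)
b2 |J1  (Se2 (Se) sets effort on bond)
b1 |I1  (prefer integral on I1)
b3 |J1  (1-jn J1 has f-setter on 1)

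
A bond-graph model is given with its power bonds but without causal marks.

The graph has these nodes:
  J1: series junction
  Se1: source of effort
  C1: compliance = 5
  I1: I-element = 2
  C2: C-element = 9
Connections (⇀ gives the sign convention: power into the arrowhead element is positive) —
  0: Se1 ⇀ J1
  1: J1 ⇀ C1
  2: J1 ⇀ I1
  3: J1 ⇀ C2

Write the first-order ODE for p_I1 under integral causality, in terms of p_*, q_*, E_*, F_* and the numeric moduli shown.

b0 →J1  (Se1 fixes effort; stroke away)
b1 →J1  (prefer integral on C1)
b2 →I1  (I1 outputs flow p/I1)
b3 →J1  (1-jn J1 has f-setter on 2)

dp_I1/dt = E_Se1 - q_C1/5 - q_C2/9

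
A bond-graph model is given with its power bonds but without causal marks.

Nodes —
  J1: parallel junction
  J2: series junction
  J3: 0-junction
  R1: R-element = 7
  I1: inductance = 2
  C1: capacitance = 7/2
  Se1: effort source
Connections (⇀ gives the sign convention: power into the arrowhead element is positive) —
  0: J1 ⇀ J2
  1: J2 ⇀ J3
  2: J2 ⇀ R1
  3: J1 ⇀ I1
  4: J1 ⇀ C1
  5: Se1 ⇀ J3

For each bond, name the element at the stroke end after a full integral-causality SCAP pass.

#5 |J3  (Se1 fixes effort; stroke away)
#1 |J2  (0-jn J3 has e-setter on 5)
#3 |I1  (I1 outputs flow p/I1)
#4 |J1  (C1 integral (e out))
#0 |J2  (0-jn J1 has e-setter on 4)
#2 |R1  (closing 1-jn rule on J2)

bond 0 |J2
bond 1 |J2
bond 2 |R1
bond 3 |I1
bond 4 |J1
bond 5 |J3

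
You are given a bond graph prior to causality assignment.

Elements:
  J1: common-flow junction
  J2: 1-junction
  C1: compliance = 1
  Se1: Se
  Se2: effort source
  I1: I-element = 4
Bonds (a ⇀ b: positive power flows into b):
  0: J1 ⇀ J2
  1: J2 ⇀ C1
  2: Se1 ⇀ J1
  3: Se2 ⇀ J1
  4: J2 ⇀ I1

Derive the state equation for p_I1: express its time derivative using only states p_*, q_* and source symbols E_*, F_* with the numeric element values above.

dp_I1/dt = E_Se1 + E_Se2 - q_C1

β2 stroke at J1  (Se1 (Se) sets effort on bond)
β3 stroke at J1  (Se2: effort source, stroke at far end)
β0 stroke at J2  (only one flow-in slot at J1)
β1 stroke at J2  (C1: C, integral causality)
β4 stroke at I1  (closing 1-jn rule on J2)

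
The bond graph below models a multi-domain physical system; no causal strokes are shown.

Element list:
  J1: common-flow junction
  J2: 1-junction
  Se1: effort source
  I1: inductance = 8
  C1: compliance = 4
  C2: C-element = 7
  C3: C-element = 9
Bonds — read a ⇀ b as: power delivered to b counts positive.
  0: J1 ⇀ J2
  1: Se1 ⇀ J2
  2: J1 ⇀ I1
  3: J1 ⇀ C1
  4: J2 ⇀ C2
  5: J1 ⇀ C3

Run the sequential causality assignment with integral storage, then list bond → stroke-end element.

b1 |J2  (source Se1 imposes e)
b2 |I1  (I1 outputs flow p/I1)
b0 |J1  (1-jn J1 has f-setter on 2)
b3 |J1  (J1 flow already set via bond 2)
b5 |J1  (J1 flow already set via bond 2)
b4 |J2  (common-f at J2 fixed by 0)

b0 stroke at J1
b1 stroke at J2
b2 stroke at I1
b3 stroke at J1
b4 stroke at J2
b5 stroke at J1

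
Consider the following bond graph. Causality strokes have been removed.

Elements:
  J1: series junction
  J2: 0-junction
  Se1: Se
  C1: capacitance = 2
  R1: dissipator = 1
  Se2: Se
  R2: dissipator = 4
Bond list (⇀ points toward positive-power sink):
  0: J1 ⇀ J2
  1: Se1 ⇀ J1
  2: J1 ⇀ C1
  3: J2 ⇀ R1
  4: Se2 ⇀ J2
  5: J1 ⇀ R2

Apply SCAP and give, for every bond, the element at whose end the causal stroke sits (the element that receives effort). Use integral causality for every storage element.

β0 |J1
β1 |J1
β2 |J1
β3 |R1
β4 |J2
β5 |R2

b1 stroke→J1  (Se1 fixes effort; stroke away)
b4 stroke→J2  (Se2: effort source, stroke at far end)
b0 stroke→J1  (J2 effort already set via bond 4)
b3 stroke→R1  (common-e at J2 fixed by 4)
b2 stroke→J1  (C1: C, integral causality)
b5 stroke→R2  (only one flow-in slot at J1)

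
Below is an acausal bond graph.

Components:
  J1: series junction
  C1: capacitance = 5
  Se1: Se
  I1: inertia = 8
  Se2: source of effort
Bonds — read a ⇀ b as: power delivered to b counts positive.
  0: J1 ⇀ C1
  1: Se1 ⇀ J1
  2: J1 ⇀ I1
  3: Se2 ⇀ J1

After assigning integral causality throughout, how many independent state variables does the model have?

b1 stroke at J1  (Se1 fixes effort; stroke away)
b3 stroke at J1  (Se2 (Se) sets effort on bond)
b0 stroke at J1  (C1 outputs effort q/C1)
b2 stroke at I1  (only one flow-in slot at J1)

2  (C1, I1 all integral)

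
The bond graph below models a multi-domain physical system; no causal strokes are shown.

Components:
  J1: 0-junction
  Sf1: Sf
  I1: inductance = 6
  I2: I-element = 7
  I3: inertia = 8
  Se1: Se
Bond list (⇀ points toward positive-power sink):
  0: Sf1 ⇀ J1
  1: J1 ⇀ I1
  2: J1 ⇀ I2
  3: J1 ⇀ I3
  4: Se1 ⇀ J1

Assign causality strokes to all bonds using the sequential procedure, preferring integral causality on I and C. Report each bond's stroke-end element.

β0 stroke→Sf1  (source Sf1 imposes f)
β4 stroke→J1  (Se1 (Se) sets effort on bond)
β1 stroke→I1  (J1: bond 4 brought effort, rest push out)
β2 stroke→I2  (common-e at J1 fixed by 4)
β3 stroke→I3  (common-e at J1 fixed by 4)

β0 stroke→Sf1
β1 stroke→I1
β2 stroke→I2
β3 stroke→I3
β4 stroke→J1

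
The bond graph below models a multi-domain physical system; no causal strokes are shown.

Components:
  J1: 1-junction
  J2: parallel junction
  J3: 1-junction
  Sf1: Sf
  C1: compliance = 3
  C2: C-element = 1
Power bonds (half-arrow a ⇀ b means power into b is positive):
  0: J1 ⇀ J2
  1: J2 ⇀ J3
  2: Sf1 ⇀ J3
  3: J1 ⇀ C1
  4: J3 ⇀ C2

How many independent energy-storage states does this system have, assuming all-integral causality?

b2 stroke at Sf1  (Sf1: flow source, stroke at near end)
b1 stroke at J3  (J3: bond 2 brought flow, rest push out)
b4 stroke at J3  (common-f at J3 fixed by 2)
b0 stroke at J2  (J2: last free bond brings effort in)
b3 stroke at J1  (common-f at J1 fixed by 0)

2  (C1, C2 all integral)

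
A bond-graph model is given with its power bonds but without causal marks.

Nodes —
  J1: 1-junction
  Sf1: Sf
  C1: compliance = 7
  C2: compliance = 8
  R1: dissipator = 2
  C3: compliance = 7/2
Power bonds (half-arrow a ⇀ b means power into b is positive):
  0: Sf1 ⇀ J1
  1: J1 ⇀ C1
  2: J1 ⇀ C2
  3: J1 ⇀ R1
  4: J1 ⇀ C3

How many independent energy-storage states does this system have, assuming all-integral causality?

bond 0 stroke→Sf1  (Sf1 (Sf) sets flow on bond)
bond 1 stroke→J1  (J1 flow already set via bond 0)
bond 2 stroke→J1  (common-f at J1 fixed by 0)
bond 3 stroke→J1  (1-jn J1 has f-setter on 0)
bond 4 stroke→J1  (1-jn J1 has f-setter on 0)

3  (C1, C2, C3 all integral)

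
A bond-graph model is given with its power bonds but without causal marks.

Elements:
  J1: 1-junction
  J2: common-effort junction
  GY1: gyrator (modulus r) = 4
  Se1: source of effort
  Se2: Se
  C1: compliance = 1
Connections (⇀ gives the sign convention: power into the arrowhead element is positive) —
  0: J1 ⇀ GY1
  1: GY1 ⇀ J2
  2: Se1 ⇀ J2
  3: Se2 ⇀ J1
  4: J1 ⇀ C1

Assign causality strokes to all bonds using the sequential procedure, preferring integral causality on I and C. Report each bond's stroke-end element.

b2 |J2  (Se1 fixes effort; stroke away)
b3 |J1  (Se2 fixes effort; stroke away)
b1 |GY1  (0-jn J2 has e-setter on 2)
b0 |GY1  (GY1 both-in/both-out from 1)
b4 |J1  (J1: bond 0 brought flow, rest push out)

β0 →GY1
β1 →GY1
β2 →J2
β3 →J1
β4 →J1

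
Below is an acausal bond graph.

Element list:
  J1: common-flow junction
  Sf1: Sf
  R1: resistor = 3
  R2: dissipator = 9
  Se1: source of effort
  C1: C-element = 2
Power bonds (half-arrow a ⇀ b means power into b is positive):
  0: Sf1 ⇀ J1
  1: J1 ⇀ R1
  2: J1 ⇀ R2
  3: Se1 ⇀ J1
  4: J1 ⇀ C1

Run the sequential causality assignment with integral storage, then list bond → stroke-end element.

bond 0 stroke at Sf1  (Sf1 fixes flow; stroke at Sf1)
bond 3 stroke at J1  (Se1 fixes effort; stroke away)
bond 1 stroke at J1  (J1 flow already set via bond 0)
bond 2 stroke at J1  (1-jn J1 has f-setter on 0)
bond 4 stroke at J1  (1-jn J1 has f-setter on 0)

#0 stroke→Sf1
#1 stroke→J1
#2 stroke→J1
#3 stroke→J1
#4 stroke→J1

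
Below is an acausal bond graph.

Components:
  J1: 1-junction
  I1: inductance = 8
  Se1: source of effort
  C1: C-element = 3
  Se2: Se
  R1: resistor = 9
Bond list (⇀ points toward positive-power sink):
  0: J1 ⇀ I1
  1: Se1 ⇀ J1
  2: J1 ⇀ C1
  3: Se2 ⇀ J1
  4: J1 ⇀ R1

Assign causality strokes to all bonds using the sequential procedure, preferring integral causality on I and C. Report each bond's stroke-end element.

bond 1 stroke at J1  (source Se1 imposes e)
bond 3 stroke at J1  (Se2: effort source, stroke at far end)
bond 0 stroke at I1  (I1 outputs flow p/I1)
bond 2 stroke at J1  (common-f at J1 fixed by 0)
bond 4 stroke at J1  (J1 flow already set via bond 0)

#0 stroke at I1
#1 stroke at J1
#2 stroke at J1
#3 stroke at J1
#4 stroke at J1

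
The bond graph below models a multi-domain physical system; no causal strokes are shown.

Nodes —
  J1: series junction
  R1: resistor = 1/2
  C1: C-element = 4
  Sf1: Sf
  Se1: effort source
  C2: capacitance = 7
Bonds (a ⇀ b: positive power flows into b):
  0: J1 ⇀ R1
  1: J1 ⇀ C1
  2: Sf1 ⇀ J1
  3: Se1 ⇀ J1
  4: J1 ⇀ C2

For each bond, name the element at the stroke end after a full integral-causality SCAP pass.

#2 stroke at Sf1  (Sf1: flow source, stroke at near end)
#3 stroke at J1  (Se1: effort source, stroke at far end)
#0 stroke at J1  (common-f at J1 fixed by 2)
#1 stroke at J1  (1-jn J1 has f-setter on 2)
#4 stroke at J1  (J1: bond 2 brought flow, rest push out)

#0 |J1
#1 |J1
#2 |Sf1
#3 |J1
#4 |J1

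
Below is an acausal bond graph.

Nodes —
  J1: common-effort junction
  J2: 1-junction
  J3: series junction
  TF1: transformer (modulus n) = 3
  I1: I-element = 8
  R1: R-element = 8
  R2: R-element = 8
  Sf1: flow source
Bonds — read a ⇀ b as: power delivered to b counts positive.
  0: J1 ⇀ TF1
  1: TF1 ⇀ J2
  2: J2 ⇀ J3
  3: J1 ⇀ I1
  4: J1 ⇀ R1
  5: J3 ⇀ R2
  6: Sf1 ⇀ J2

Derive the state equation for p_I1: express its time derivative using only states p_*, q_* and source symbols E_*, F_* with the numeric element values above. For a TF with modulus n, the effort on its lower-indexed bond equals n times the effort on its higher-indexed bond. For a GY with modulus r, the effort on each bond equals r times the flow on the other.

#6 →Sf1  (Sf1 fixes flow; stroke at Sf1)
#1 →J2  (J2 flow already set via bond 6)
#2 →J2  (J2: bond 6 brought flow, rest push out)
#5 →J3  (1-jn J3 has f-setter on 2)
#0 →TF1  (TF1 one-in-one-out from 1)
#3 →I1  (I1 integral (f out))
#4 →J1  (only one effort-in slot at J1)

dp_I1/dt = -8*F_Sf1/3 - p_I1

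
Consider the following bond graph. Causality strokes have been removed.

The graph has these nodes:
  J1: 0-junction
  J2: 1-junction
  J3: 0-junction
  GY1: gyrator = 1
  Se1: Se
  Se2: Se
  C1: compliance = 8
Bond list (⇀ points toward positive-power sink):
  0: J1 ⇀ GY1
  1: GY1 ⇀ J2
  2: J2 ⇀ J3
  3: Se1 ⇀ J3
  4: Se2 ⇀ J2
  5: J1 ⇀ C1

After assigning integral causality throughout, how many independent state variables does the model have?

bond 3 |J3  (Se1 fixes effort; stroke away)
bond 4 |J2  (Se2 (Se) sets effort on bond)
bond 2 |J2  (common-e at J3 fixed by 3)
bond 1 |GY1  (J2 needs exactly one f-in)
bond 0 |GY1  (GY1: gyrator matches bond 1)
bond 5 |J1  (J1 needs exactly one e-in)

1  (C1 all integral)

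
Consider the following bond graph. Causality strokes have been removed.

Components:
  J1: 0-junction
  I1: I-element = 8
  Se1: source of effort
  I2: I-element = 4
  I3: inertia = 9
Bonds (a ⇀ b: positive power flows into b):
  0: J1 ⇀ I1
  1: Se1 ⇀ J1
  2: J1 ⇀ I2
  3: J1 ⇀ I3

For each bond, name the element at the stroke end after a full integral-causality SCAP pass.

β1 →J1  (Se1: effort source, stroke at far end)
β0 →I1  (0-jn J1 has e-setter on 1)
β2 →I2  (0-jn J1 has e-setter on 1)
β3 →I3  (J1: bond 1 brought effort, rest push out)

β0 stroke at I1
β1 stroke at J1
β2 stroke at I2
β3 stroke at I3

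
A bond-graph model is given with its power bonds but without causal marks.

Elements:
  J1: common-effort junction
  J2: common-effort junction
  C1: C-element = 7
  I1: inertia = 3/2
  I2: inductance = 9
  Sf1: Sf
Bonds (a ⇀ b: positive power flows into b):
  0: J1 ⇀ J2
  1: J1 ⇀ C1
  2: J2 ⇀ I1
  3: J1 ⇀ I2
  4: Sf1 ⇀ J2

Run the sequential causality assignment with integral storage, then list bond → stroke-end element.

bond 0 stroke at J2
bond 1 stroke at J1
bond 2 stroke at I1
bond 3 stroke at I2
bond 4 stroke at Sf1

bond 4 stroke→Sf1  (Sf1 (Sf) sets flow on bond)
bond 1 stroke→J1  (C1: C, integral causality)
bond 0 stroke→J2  (0-jn J1 has e-setter on 1)
bond 3 stroke→I2  (J1 effort already set via bond 1)
bond 2 stroke→I1  (0-jn J2 has e-setter on 0)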